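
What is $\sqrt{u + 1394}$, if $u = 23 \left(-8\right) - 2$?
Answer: $2 \sqrt{302} \approx 34.756$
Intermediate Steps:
$u = -186$ ($u = -184 - 2 = -186$)
$\sqrt{u + 1394} = \sqrt{-186 + 1394} = \sqrt{1208} = 2 \sqrt{302}$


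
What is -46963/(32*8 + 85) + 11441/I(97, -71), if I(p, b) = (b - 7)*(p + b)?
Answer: -99142345/691548 ≈ -143.36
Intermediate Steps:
I(p, b) = (-7 + b)*(b + p)
-46963/(32*8 + 85) + 11441/I(97, -71) = -46963/(32*8 + 85) + 11441/((-71)² - 7*(-71) - 7*97 - 71*97) = -46963/(256 + 85) + 11441/(5041 + 497 - 679 - 6887) = -46963/341 + 11441/(-2028) = -46963*1/341 + 11441*(-1/2028) = -46963/341 - 11441/2028 = -99142345/691548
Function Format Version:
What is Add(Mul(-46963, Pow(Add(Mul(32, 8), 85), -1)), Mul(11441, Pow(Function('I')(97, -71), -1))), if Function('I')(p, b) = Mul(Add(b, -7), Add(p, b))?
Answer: Rational(-99142345, 691548) ≈ -143.36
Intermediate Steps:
Function('I')(p, b) = Mul(Add(-7, b), Add(b, p))
Add(Mul(-46963, Pow(Add(Mul(32, 8), 85), -1)), Mul(11441, Pow(Function('I')(97, -71), -1))) = Add(Mul(-46963, Pow(Add(Mul(32, 8), 85), -1)), Mul(11441, Pow(Add(Pow(-71, 2), Mul(-7, -71), Mul(-7, 97), Mul(-71, 97)), -1))) = Add(Mul(-46963, Pow(Add(256, 85), -1)), Mul(11441, Pow(Add(5041, 497, -679, -6887), -1))) = Add(Mul(-46963, Pow(341, -1)), Mul(11441, Pow(-2028, -1))) = Add(Mul(-46963, Rational(1, 341)), Mul(11441, Rational(-1, 2028))) = Add(Rational(-46963, 341), Rational(-11441, 2028)) = Rational(-99142345, 691548)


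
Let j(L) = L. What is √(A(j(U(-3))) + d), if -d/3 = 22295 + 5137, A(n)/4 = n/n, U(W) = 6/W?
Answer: 2*I*√20573 ≈ 286.87*I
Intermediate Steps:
A(n) = 4 (A(n) = 4*(n/n) = 4*1 = 4)
d = -82296 (d = -3*(22295 + 5137) = -3*27432 = -82296)
√(A(j(U(-3))) + d) = √(4 - 82296) = √(-82292) = 2*I*√20573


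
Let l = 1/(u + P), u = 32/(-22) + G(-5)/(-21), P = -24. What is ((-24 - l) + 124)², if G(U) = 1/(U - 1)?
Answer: 12448802097796/1243902361 ≈ 10008.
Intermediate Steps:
G(U) = 1/(-1 + U)
u = -2005/1386 (u = 32/(-22) + 1/(-1 - 5*(-21)) = 32*(-1/22) - 1/21/(-6) = -16/11 - ⅙*(-1/21) = -16/11 + 1/126 = -2005/1386 ≈ -1.4466)
l = -1386/35269 (l = 1/(-2005/1386 - 24) = 1/(-35269/1386) = -1386/35269 ≈ -0.039298)
((-24 - l) + 124)² = ((-24 - 1*(-1386/35269)) + 124)² = ((-24 + 1386/35269) + 124)² = (-845070/35269 + 124)² = (3528286/35269)² = 12448802097796/1243902361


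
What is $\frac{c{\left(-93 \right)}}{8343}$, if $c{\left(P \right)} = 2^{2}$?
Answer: $\frac{4}{8343} \approx 0.00047944$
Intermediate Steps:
$c{\left(P \right)} = 4$
$\frac{c{\left(-93 \right)}}{8343} = \frac{4}{8343}$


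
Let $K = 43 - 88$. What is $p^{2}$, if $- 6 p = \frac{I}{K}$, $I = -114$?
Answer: $\frac{361}{2025} \approx 0.17827$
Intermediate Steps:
$K = -45$
$p = - \frac{19}{45}$ ($p = - \frac{\left(-114\right) \frac{1}{-45}}{6} = - \frac{\left(-114\right) \left(- \frac{1}{45}\right)}{6} = \left(- \frac{1}{6}\right) \frac{38}{15} = - \frac{19}{45} \approx -0.42222$)
$p^{2} = \left(- \frac{19}{45}\right)^{2} = \frac{361}{2025}$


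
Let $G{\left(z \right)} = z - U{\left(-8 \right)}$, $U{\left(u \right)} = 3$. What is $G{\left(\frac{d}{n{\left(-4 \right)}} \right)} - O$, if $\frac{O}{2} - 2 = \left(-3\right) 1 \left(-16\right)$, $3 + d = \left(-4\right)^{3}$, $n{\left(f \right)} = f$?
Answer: $- \frac{345}{4} \approx -86.25$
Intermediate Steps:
$d = -67$ ($d = -3 + \left(-4\right)^{3} = -3 - 64 = -67$)
$O = 100$ ($O = 4 + 2 \left(-3\right) 1 \left(-16\right) = 4 + 2 \left(\left(-3\right) \left(-16\right)\right) = 4 + 2 \cdot 48 = 4 + 96 = 100$)
$G{\left(z \right)} = -3 + z$ ($G{\left(z \right)} = z - 3 = -3 + z$)
$G{\left(\frac{d}{n{\left(-4 \right)}} \right)} - O = \left(-3 - \frac{67}{-4}\right) - 100 = \left(-3 - - \frac{67}{4}\right) - 100 = \left(-3 + \frac{67}{4}\right) - 100 = \frac{55}{4} - 100 = - \frac{345}{4}$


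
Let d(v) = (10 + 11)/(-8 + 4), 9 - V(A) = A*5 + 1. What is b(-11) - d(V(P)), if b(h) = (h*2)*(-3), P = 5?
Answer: 285/4 ≈ 71.250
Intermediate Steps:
V(A) = 8 - 5*A (V(A) = 9 - (A*5 + 1) = 9 - (5*A + 1) = 9 - (1 + 5*A) = 9 + (-1 - 5*A) = 8 - 5*A)
b(h) = -6*h (b(h) = (2*h)*(-3) = -6*h)
d(v) = -21/4 (d(v) = 21/(-4) = 21*(-1/4) = -21/4)
b(-11) - d(V(P)) = -6*(-11) - 1*(-21/4) = 66 + 21/4 = 285/4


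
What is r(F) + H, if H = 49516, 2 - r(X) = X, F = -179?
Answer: 49697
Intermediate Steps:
r(X) = 2 - X
r(F) + H = (2 - 1*(-179)) + 49516 = (2 + 179) + 49516 = 181 + 49516 = 49697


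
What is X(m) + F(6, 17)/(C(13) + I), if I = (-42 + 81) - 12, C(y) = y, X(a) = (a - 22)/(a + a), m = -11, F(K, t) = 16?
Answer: 19/10 ≈ 1.9000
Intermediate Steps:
X(a) = (-22 + a)/(2*a) (X(a) = (-22 + a)/((2*a)) = (-22 + a)*(1/(2*a)) = (-22 + a)/(2*a))
I = 27 (I = 39 - 12 = 27)
X(m) + F(6, 17)/(C(13) + I) = (½)*(-22 - 11)/(-11) + 16/(13 + 27) = (½)*(-1/11)*(-33) + 16/40 = 3/2 + 16*(1/40) = 3/2 + ⅖ = 19/10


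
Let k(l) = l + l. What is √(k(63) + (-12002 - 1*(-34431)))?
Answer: √22555 ≈ 150.18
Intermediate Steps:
k(l) = 2*l
√(k(63) + (-12002 - 1*(-34431))) = √(2*63 + (-12002 - 1*(-34431))) = √(126 + (-12002 + 34431)) = √(126 + 22429) = √22555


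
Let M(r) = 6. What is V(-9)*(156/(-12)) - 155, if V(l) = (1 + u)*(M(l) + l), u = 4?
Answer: 40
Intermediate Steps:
V(l) = 30 + 5*l (V(l) = (1 + 4)*(6 + l) = 5*(6 + l) = 30 + 5*l)
V(-9)*(156/(-12)) - 155 = (30 + 5*(-9))*(156/(-12)) - 155 = (30 - 45)*(156*(-1/12)) - 155 = -15*(-13) - 155 = 195 - 155 = 40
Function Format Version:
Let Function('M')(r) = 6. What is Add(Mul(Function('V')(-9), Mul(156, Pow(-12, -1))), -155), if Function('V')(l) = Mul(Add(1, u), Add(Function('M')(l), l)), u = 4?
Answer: 40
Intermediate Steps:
Function('V')(l) = Add(30, Mul(5, l)) (Function('V')(l) = Mul(Add(1, 4), Add(6, l)) = Mul(5, Add(6, l)) = Add(30, Mul(5, l)))
Add(Mul(Function('V')(-9), Mul(156, Pow(-12, -1))), -155) = Add(Mul(Add(30, Mul(5, -9)), Mul(156, Pow(-12, -1))), -155) = Add(Mul(Add(30, -45), Mul(156, Rational(-1, 12))), -155) = Add(Mul(-15, -13), -155) = Add(195, -155) = 40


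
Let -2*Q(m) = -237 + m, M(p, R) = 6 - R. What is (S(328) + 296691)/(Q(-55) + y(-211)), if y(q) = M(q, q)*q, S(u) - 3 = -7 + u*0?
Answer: -296687/45641 ≈ -6.5005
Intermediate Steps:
Q(m) = 237/2 - m/2 (Q(m) = -(-237 + m)/2 = 237/2 - m/2)
S(u) = -4 (S(u) = 3 + (-7 + u*0) = 3 + (-7 + 0) = 3 - 7 = -4)
y(q) = q*(6 - q) (y(q) = (6 - q)*q = q*(6 - q))
(S(328) + 296691)/(Q(-55) + y(-211)) = (-4 + 296691)/((237/2 - ½*(-55)) - 211*(6 - 1*(-211))) = 296687/((237/2 + 55/2) - 211*(6 + 211)) = 296687/(146 - 211*217) = 296687/(146 - 45787) = 296687/(-45641) = 296687*(-1/45641) = -296687/45641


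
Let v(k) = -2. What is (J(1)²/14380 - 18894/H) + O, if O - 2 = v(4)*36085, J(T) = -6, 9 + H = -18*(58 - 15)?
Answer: -67692229901/938295 ≈ -72144.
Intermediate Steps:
H = -783 (H = -9 - 18*(58 - 15) = -9 - 18*43 = -9 - 774 = -783)
O = -72168 (O = 2 - 2*36085 = 2 - 72170 = -72168)
(J(1)²/14380 - 18894/H) + O = ((-6)²/14380 - 18894/(-783)) - 72168 = (36*(1/14380) - 18894*(-1/783)) - 72168 = (9/3595 + 6298/261) - 72168 = 22643659/938295 - 72168 = -67692229901/938295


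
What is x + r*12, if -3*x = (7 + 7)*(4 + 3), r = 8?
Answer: 190/3 ≈ 63.333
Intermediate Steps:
x = -98/3 (x = -(7 + 7)*(4 + 3)/3 = -14*7/3 = -⅓*98 = -98/3 ≈ -32.667)
x + r*12 = -98/3 + 8*12 = -98/3 + 96 = 190/3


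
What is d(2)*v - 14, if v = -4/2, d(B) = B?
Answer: -18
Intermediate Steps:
v = -2 (v = -4*½ = -2)
d(2)*v - 14 = 2*(-2) - 14 = -4 - 14 = -18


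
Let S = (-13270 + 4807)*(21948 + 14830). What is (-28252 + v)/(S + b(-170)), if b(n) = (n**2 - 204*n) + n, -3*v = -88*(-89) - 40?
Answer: 23137/233391603 ≈ 9.9134e-5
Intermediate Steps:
v = -7792/3 (v = -(-88*(-89) - 40)/3 = -(7832 - 40)/3 = -1/3*7792 = -7792/3 ≈ -2597.3)
b(n) = n**2 - 203*n
S = -311252214 (S = -8463*36778 = -311252214)
(-28252 + v)/(S + b(-170)) = (-28252 - 7792/3)/(-311252214 - 170*(-203 - 170)) = -92548/(3*(-311252214 - 170*(-373))) = -92548/(3*(-311252214 + 63410)) = -92548/3/(-311188804) = -92548/3*(-1/311188804) = 23137/233391603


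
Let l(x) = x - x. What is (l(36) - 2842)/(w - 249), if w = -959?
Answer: 1421/604 ≈ 2.3526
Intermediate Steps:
l(x) = 0
(l(36) - 2842)/(w - 249) = (0 - 2842)/(-959 - 249) = -2842/(-1208) = -2842*(-1/1208) = 1421/604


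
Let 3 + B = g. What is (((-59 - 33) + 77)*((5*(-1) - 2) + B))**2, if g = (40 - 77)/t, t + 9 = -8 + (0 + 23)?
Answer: 235225/4 ≈ 58806.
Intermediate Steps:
t = 6 (t = -9 + (-8 + (0 + 23)) = -9 + (-8 + 23) = -9 + 15 = 6)
g = -37/6 (g = (40 - 77)/6 = -37*1/6 = -37/6 ≈ -6.1667)
B = -55/6 (B = -3 - 37/6 = -55/6 ≈ -9.1667)
(((-59 - 33) + 77)*((5*(-1) - 2) + B))**2 = (((-59 - 33) + 77)*((5*(-1) - 2) - 55/6))**2 = ((-92 + 77)*((-5 - 2) - 55/6))**2 = (-15*(-7 - 55/6))**2 = (-15*(-97/6))**2 = (485/2)**2 = 235225/4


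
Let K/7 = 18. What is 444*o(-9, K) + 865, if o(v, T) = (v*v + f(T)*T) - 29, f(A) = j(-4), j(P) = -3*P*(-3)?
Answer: -1990031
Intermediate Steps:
K = 126 (K = 7*18 = 126)
j(P) = 9*P
f(A) = -36 (f(A) = 9*(-4) = -36)
o(v, T) = -29 + v² - 36*T (o(v, T) = (v*v - 36*T) - 29 = (v² - 36*T) - 29 = -29 + v² - 36*T)
444*o(-9, K) + 865 = 444*(-29 + (-9)² - 36*126) + 865 = 444*(-29 + 81 - 4536) + 865 = 444*(-4484) + 865 = -1990896 + 865 = -1990031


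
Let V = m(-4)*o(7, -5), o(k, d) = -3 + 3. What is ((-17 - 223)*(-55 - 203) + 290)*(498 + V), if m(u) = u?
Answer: 30980580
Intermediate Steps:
o(k, d) = 0
V = 0 (V = -4*0 = 0)
((-17 - 223)*(-55 - 203) + 290)*(498 + V) = ((-17 - 223)*(-55 - 203) + 290)*(498 + 0) = (-240*(-258) + 290)*498 = (61920 + 290)*498 = 62210*498 = 30980580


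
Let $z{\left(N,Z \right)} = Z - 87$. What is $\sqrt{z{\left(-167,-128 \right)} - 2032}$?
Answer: $i \sqrt{2247} \approx 47.403 i$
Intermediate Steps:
$z{\left(N,Z \right)} = -87 + Z$ ($z{\left(N,Z \right)} = Z - 87 = -87 + Z$)
$\sqrt{z{\left(-167,-128 \right)} - 2032} = \sqrt{\left(-87 - 128\right) - 2032} = \sqrt{-215 - 2032} = \sqrt{-2247} = i \sqrt{2247}$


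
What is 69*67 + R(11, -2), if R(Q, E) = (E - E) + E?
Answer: 4621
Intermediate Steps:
R(Q, E) = E (R(Q, E) = 0 + E = E)
69*67 + R(11, -2) = 69*67 - 2 = 4623 - 2 = 4621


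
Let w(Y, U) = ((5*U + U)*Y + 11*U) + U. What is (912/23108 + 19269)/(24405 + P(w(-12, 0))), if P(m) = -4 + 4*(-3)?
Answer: 111317241/140895253 ≈ 0.79007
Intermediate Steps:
w(Y, U) = 12*U + 6*U*Y (w(Y, U) = ((6*U)*Y + 11*U) + U = (6*U*Y + 11*U) + U = (11*U + 6*U*Y) + U = 12*U + 6*U*Y)
P(m) = -16 (P(m) = -4 - 12 = -16)
(912/23108 + 19269)/(24405 + P(w(-12, 0))) = (912/23108 + 19269)/(24405 - 16) = (912*(1/23108) + 19269)/24389 = (228/5777 + 19269)*(1/24389) = (111317241/5777)*(1/24389) = 111317241/140895253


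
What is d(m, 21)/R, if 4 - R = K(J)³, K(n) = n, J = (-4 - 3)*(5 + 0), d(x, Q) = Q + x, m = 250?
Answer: 271/42879 ≈ 0.0063201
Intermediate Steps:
J = -35 (J = -7*5 = -35)
R = 42879 (R = 4 - 1*(-35)³ = 4 - 1*(-42875) = 4 + 42875 = 42879)
d(m, 21)/R = (21 + 250)/42879 = 271*(1/42879) = 271/42879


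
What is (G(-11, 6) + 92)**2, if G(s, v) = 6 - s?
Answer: 11881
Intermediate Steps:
(G(-11, 6) + 92)**2 = ((6 - 1*(-11)) + 92)**2 = ((6 + 11) + 92)**2 = (17 + 92)**2 = 109**2 = 11881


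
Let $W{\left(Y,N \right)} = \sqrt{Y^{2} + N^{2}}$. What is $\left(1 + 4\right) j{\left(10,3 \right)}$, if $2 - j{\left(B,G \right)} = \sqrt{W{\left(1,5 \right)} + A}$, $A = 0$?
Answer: $10 - 5 \sqrt[4]{26} \approx -1.2905$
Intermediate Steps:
$W{\left(Y,N \right)} = \sqrt{N^{2} + Y^{2}}$
$j{\left(B,G \right)} = 2 - \sqrt[4]{26}$ ($j{\left(B,G \right)} = 2 - \sqrt{\sqrt{5^{2} + 1^{2}} + 0} = 2 - \sqrt{\sqrt{25 + 1} + 0} = 2 - \sqrt{\sqrt{26} + 0} = 2 - \sqrt{\sqrt{26}} = 2 - \sqrt[4]{26}$)
$\left(1 + 4\right) j{\left(10,3 \right)} = \left(1 + 4\right) \left(2 - \sqrt[4]{26}\right) = 5 \left(2 - \sqrt[4]{26}\right) = 10 - 5 \sqrt[4]{26}$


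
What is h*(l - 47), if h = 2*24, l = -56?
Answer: -4944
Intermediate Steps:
h = 48
h*(l - 47) = 48*(-56 - 47) = 48*(-103) = -4944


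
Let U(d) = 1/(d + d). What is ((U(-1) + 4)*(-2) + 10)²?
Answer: 9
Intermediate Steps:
U(d) = 1/(2*d)
((U(-1) + 4)*(-2) + 10)² = (((½)/(-1) + 4)*(-2) + 10)² = (((½)*(-1) + 4)*(-2) + 10)² = ((-½ + 4)*(-2) + 10)² = ((7/2)*(-2) + 10)² = (-7 + 10)² = 3² = 9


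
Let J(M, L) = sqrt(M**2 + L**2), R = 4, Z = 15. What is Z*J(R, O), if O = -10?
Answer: 30*sqrt(29) ≈ 161.55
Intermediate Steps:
J(M, L) = sqrt(L**2 + M**2)
Z*J(R, O) = 15*sqrt((-10)**2 + 4**2) = 15*sqrt(100 + 16) = 15*sqrt(116) = 15*(2*sqrt(29)) = 30*sqrt(29)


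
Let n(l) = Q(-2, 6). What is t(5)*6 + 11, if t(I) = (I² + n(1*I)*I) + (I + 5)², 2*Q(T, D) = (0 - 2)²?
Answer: 821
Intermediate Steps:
Q(T, D) = 2 (Q(T, D) = (0 - 2)²/2 = (½)*(-2)² = (½)*4 = 2)
n(l) = 2
t(I) = I² + (5 + I)² + 2*I (t(I) = (I² + 2*I) + (I + 5)² = (I² + 2*I) + (5 + I)² = I² + (5 + I)² + 2*I)
t(5)*6 + 11 = (25 + 2*5² + 12*5)*6 + 11 = (25 + 2*25 + 60)*6 + 11 = (25 + 50 + 60)*6 + 11 = 135*6 + 11 = 810 + 11 = 821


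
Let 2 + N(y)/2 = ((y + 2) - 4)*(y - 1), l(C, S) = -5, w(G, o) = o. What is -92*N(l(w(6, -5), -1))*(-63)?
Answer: 463680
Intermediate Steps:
N(y) = -4 + 2*(-1 + y)*(-2 + y) (N(y) = -4 + 2*(((y + 2) - 4)*(y - 1)) = -4 + 2*(((2 + y) - 4)*(-1 + y)) = -4 + 2*((-2 + y)*(-1 + y)) = -4 + 2*((-1 + y)*(-2 + y)) = -4 + 2*(-1 + y)*(-2 + y))
-92*N(l(w(6, -5), -1))*(-63) = -184*(-5)*(-3 - 5)*(-63) = -184*(-5)*(-8)*(-63) = -92*80*(-63) = -7360*(-63) = 463680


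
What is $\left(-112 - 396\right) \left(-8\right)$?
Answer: $4064$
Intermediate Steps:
$\left(-112 - 396\right) \left(-8\right) = \left(-508\right) \left(-8\right) = 4064$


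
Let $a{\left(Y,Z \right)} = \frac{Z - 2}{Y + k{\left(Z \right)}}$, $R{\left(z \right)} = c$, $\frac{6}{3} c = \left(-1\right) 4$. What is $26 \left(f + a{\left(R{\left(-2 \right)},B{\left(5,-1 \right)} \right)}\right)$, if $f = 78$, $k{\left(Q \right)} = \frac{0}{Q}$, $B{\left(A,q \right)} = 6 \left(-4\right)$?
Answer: $2366$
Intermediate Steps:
$B{\left(A,q \right)} = -24$
$k{\left(Q \right)} = 0$
$c = -2$ ($c = \frac{\left(-1\right) 4}{2} = \frac{1}{2} \left(-4\right) = -2$)
$R{\left(z \right)} = -2$
$a{\left(Y,Z \right)} = \frac{-2 + Z}{Y}$ ($a{\left(Y,Z \right)} = \frac{Z - 2}{Y + 0} = \frac{-2 + Z}{Y}$)
$26 \left(f + a{\left(R{\left(-2 \right)},B{\left(5,-1 \right)} \right)}\right) = 26 \left(78 + \frac{-2 - 24}{-2}\right) = 26 \left(78 - -13\right) = 26 \left(78 + 13\right) = 26 \cdot 91 = 2366$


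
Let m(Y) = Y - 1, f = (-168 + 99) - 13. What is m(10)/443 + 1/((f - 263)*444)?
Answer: 1378177/67858740 ≈ 0.020310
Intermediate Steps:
f = -82 (f = -69 - 13 = -82)
m(Y) = -1 + Y
m(10)/443 + 1/((f - 263)*444) = (-1 + 10)/443 + 1/(-82 - 263*444) = 9*(1/443) + (1/444)/(-345) = 9/443 - 1/345*1/444 = 9/443 - 1/153180 = 1378177/67858740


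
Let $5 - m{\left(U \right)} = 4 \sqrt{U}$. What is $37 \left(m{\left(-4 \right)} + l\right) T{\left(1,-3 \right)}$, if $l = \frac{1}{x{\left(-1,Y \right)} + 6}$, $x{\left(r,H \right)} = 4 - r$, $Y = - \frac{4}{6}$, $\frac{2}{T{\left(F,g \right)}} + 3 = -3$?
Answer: $- \frac{2072}{33} + \frac{296 i}{3} \approx -62.788 + 98.667 i$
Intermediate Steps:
$T{\left(F,g \right)} = - \frac{1}{3}$ ($T{\left(F,g \right)} = \frac{2}{-3 - 3} = \frac{2}{-6} = 2 \left(- \frac{1}{6}\right) = - \frac{1}{3}$)
$Y = - \frac{2}{3}$ ($Y = \left(-4\right) \frac{1}{6} = - \frac{2}{3} \approx -0.66667$)
$l = \frac{1}{11}$ ($l = \frac{1}{\left(4 - -1\right) + 6} = \frac{1}{\left(4 + 1\right) + 6} = \frac{1}{5 + 6} = \frac{1}{11} \approx 0.090909$)
$m{\left(U \right)} = 5 - 4 \sqrt{U}$
$37 \left(m{\left(-4 \right)} + l\right) T{\left(1,-3 \right)} = 37 \left(\left(5 - 4 \sqrt{-4}\right) + \frac{1}{11}\right) \left(- \frac{1}{3}\right) = 37 \left(\left(5 - 4 \cdot 2 i\right) + \frac{1}{11}\right) \left(- \frac{1}{3}\right) = 37 \left(\left(5 - 8 i\right) + \frac{1}{11}\right) \left(- \frac{1}{3}\right) = 37 \left(\frac{56}{11} - 8 i\right) \left(- \frac{1}{3}\right) = 37 \left(- \frac{56}{33} + \frac{8 i}{3}\right) = - \frac{2072}{33} + \frac{296 i}{3}$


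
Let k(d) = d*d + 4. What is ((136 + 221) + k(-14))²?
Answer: 310249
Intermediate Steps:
k(d) = 4 + d² (k(d) = d² + 4 = 4 + d²)
((136 + 221) + k(-14))² = ((136 + 221) + (4 + (-14)²))² = (357 + (4 + 196))² = (357 + 200)² = 557² = 310249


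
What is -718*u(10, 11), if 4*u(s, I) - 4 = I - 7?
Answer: -1436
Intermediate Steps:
u(s, I) = -¾ + I/4 (u(s, I) = 1 + (I - 7)/4 = 1 + (-7 + I)/4 = 1 + (-7/4 + I/4) = -¾ + I/4)
-718*u(10, 11) = -718*(-¾ + (¼)*11) = -718*(-¾ + 11/4) = -718*2 = -1436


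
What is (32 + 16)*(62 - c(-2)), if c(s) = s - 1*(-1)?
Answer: 3024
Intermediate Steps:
c(s) = 1 + s (c(s) = s + 1 = 1 + s)
(32 + 16)*(62 - c(-2)) = (32 + 16)*(62 - (1 - 2)) = 48*(62 - 1*(-1)) = 48*(62 + 1) = 48*63 = 3024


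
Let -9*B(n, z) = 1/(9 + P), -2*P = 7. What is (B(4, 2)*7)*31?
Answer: -434/99 ≈ -4.3838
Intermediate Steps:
P = -7/2 (P = -½*7 = -7/2 ≈ -3.5000)
B(n, z) = -2/99 (B(n, z) = -1/(9*(9 - 7/2)) = -1/(9*11/2) = -⅑*2/11 = -2/99)
(B(4, 2)*7)*31 = -2/99*7*31 = -14/99*31 = -434/99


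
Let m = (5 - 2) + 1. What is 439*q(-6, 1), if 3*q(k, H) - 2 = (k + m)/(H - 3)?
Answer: 439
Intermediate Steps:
m = 4 (m = 3 + 1 = 4)
q(k, H) = ⅔ + (4 + k)/(3*(-3 + H)) (q(k, H) = ⅔ + ((k + 4)/(H - 3))/3 = ⅔ + ((4 + k)/(-3 + H))/3 = ⅔ + (4 + k)/(3*(-3 + H)))
439*q(-6, 1) = 439*((-2 - 6 + 2*1)/(3*(-3 + 1))) = 439*((⅓)*(-2 - 6 + 2)/(-2)) = 439*((⅓)*(-½)*(-6)) = 439*1 = 439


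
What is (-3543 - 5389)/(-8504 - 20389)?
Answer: 8932/28893 ≈ 0.30914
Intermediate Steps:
(-3543 - 5389)/(-8504 - 20389) = -8932/(-28893) = -8932*(-1/28893) = 8932/28893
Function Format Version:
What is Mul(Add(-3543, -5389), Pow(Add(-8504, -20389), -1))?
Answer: Rational(8932, 28893) ≈ 0.30914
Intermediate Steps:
Mul(Add(-3543, -5389), Pow(Add(-8504, -20389), -1)) = Mul(-8932, Pow(-28893, -1)) = Mul(-8932, Rational(-1, 28893)) = Rational(8932, 28893)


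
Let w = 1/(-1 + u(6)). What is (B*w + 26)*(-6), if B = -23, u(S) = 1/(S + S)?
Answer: -3372/11 ≈ -306.55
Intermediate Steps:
u(S) = 1/(2*S)
w = -12/11 (w = 1/(-1 + (1/2)/6) = 1/(-1 + (1/2)*(1/6)) = 1/(-1 + 1/12) = 1/(-11/12) = -12/11 ≈ -1.0909)
(B*w + 26)*(-6) = (-23*(-12/11) + 26)*(-6) = (276/11 + 26)*(-6) = (562/11)*(-6) = -3372/11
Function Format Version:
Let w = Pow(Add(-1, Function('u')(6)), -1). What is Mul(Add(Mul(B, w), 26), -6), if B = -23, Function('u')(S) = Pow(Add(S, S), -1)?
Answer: Rational(-3372, 11) ≈ -306.55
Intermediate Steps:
Function('u')(S) = Mul(Rational(1, 2), Pow(S, -1)) (Function('u')(S) = Pow(Mul(2, S), -1) = Mul(Rational(1, 2), Pow(S, -1)))
w = Rational(-12, 11) (w = Pow(Add(-1, Mul(Rational(1, 2), Pow(6, -1))), -1) = Pow(Add(-1, Mul(Rational(1, 2), Rational(1, 6))), -1) = Pow(Add(-1, Rational(1, 12)), -1) = Pow(Rational(-11, 12), -1) = Rational(-12, 11) ≈ -1.0909)
Mul(Add(Mul(B, w), 26), -6) = Mul(Add(Mul(-23, Rational(-12, 11)), 26), -6) = Mul(Add(Rational(276, 11), 26), -6) = Mul(Rational(562, 11), -6) = Rational(-3372, 11)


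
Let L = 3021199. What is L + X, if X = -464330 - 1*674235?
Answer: 1882634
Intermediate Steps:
X = -1138565 (X = -464330 - 674235 = -1138565)
L + X = 3021199 - 1138565 = 1882634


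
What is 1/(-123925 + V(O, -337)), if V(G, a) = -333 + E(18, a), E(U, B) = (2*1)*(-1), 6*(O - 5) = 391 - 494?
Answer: -1/124260 ≈ -8.0476e-6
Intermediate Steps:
O = -73/6 (O = 5 + (391 - 494)/6 = 5 + (⅙)*(-103) = 5 - 103/6 = -73/6 ≈ -12.167)
E(U, B) = -2 (E(U, B) = 2*(-1) = -2)
V(G, a) = -335 (V(G, a) = -333 - 2 = -335)
1/(-123925 + V(O, -337)) = 1/(-123925 - 335) = 1/(-124260) = -1/124260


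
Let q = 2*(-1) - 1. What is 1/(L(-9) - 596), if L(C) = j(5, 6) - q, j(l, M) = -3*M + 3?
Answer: -1/608 ≈ -0.0016447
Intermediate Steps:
j(l, M) = 3 - 3*M
q = -3 (q = -2 - 1 = -3)
L(C) = -12 (L(C) = (3 - 3*6) - 1*(-3) = (3 - 18) + 3 = -15 + 3 = -12)
1/(L(-9) - 596) = 1/(-12 - 596) = 1/(-608) = -1/608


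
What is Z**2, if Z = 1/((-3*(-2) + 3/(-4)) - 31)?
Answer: 16/10609 ≈ 0.0015082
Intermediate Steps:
Z = -4/103 (Z = 1/((6 + 3*(-1/4)) - 31) = 1/((6 - 3/4) - 31) = 1/(21/4 - 31) = 1/(-103/4) = -4/103 ≈ -0.038835)
Z**2 = (-4/103)**2 = 16/10609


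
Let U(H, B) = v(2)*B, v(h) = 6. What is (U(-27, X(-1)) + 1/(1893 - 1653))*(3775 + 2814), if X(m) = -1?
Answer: -9481571/240 ≈ -39507.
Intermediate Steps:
U(H, B) = 6*B
(U(-27, X(-1)) + 1/(1893 - 1653))*(3775 + 2814) = (6*(-1) + 1/(1893 - 1653))*(3775 + 2814) = (-6 + 1/240)*6589 = -1439/240*6589 = -9481571/240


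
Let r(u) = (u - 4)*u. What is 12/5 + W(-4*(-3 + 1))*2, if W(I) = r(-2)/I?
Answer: 27/5 ≈ 5.4000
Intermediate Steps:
r(u) = u*(-4 + u) (r(u) = (-4 + u)*u = u*(-4 + u))
W(I) = 12/I (W(I) = (-2*(-4 - 2))/I = (-2*(-6))/I = 12/I)
12/5 + W(-4*(-3 + 1))*2 = 12/5 + (12/((-4*(-3 + 1))))*2 = 12*(1/5) + (12/((-4*(-2))))*2 = 12/5 + (12/8)*2 = 12/5 + (12*(1/8))*2 = 12/5 + (3/2)*2 = 12/5 + 3 = 27/5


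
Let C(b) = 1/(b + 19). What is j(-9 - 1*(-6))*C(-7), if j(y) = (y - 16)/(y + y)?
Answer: 19/72 ≈ 0.26389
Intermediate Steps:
j(y) = (-16 + y)/(2*y) (j(y) = (-16 + y)/((2*y)) = (-16 + y)*(1/(2*y)) = (-16 + y)/(2*y))
C(b) = 1/(19 + b)
j(-9 - 1*(-6))*C(-7) = ((-16 + (-9 - 1*(-6)))/(2*(-9 - 1*(-6))))/(19 - 7) = ((-16 + (-9 + 6))/(2*(-9 + 6)))/12 = ((1/2)*(-16 - 3)/(-3))*(1/12) = ((1/2)*(-1/3)*(-19))*(1/12) = (19/6)*(1/12) = 19/72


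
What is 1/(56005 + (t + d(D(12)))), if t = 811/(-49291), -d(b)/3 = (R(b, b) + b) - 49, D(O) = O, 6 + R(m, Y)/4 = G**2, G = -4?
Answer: 49291/2760098025 ≈ 1.7858e-5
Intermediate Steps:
R(m, Y) = 40 (R(m, Y) = -24 + 4*(-4)**2 = -24 + 4*16 = -24 + 64 = 40)
d(b) = 27 - 3*b (d(b) = -3*((40 + b) - 49) = -3*(-9 + b) = 27 - 3*b)
t = -811/49291 (t = 811*(-1/49291) = -811/49291 ≈ -0.016453)
1/(56005 + (t + d(D(12)))) = 1/(56005 + (-811/49291 + (27 - 3*12))) = 1/(56005 + (-811/49291 + (27 - 36))) = 1/(56005 + (-811/49291 - 9)) = 1/(56005 - 444430/49291) = 1/(2760098025/49291) = 49291/2760098025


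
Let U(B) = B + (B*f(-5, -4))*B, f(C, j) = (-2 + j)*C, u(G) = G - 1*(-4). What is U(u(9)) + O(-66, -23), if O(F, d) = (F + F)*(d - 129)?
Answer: 25147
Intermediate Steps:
O(F, d) = 2*F*(-129 + d) (O(F, d) = (2*F)*(-129 + d) = 2*F*(-129 + d))
u(G) = 4 + G (u(G) = G + 4 = 4 + G)
f(C, j) = C*(-2 + j)
U(B) = B + 30*B² (U(B) = B + (B*(-5*(-2 - 4)))*B = B + (B*(-5*(-6)))*B = B + (B*30)*B = B + (30*B)*B = B + 30*B²)
U(u(9)) + O(-66, -23) = (4 + 9)*(1 + 30*(4 + 9)) + 2*(-66)*(-129 - 23) = 13*(1 + 30*13) + 2*(-66)*(-152) = 13*(1 + 390) + 20064 = 13*391 + 20064 = 5083 + 20064 = 25147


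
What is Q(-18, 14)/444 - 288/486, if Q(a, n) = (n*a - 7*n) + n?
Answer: -1348/999 ≈ -1.3493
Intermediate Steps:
Q(a, n) = -6*n + a*n (Q(a, n) = (a*n - 7*n) + n = (-7*n + a*n) + n = -6*n + a*n)
Q(-18, 14)/444 - 288/486 = (14*(-6 - 18))/444 - 288/486 = (14*(-24))*(1/444) - 288*1/486 = -336*1/444 - 16/27 = -28/37 - 16/27 = -1348/999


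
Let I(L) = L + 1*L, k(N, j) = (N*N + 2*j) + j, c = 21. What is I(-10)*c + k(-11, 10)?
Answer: -269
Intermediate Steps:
k(N, j) = N² + 3*j (k(N, j) = (N² + 2*j) + j = N² + 3*j)
I(L) = 2*L (I(L) = L + L = 2*L)
I(-10)*c + k(-11, 10) = (2*(-10))*21 + ((-11)² + 3*10) = -20*21 + (121 + 30) = -420 + 151 = -269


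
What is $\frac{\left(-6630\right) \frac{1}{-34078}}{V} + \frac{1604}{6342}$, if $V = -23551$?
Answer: $\frac{321820450313}{1272476285619} \approx 0.25291$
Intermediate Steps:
$\frac{\left(-6630\right) \frac{1}{-34078}}{V} + \frac{1604}{6342} = \frac{\left(-6630\right) \frac{1}{-34078}}{-23551} + \frac{1604}{6342} = \left(-6630\right) \left(- \frac{1}{34078}\right) \left(- \frac{1}{23551}\right) + 1604 \cdot \frac{1}{6342} = \frac{3315}{17039} \left(- \frac{1}{23551}\right) + \frac{802}{3171} = - \frac{3315}{401285489} + \frac{802}{3171} = \frac{321820450313}{1272476285619}$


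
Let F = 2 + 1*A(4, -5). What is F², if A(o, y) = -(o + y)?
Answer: 9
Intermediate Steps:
A(o, y) = -o - y
F = 3 (F = 2 + 1*(-1*4 - 1*(-5)) = 2 + 1*(-4 + 5) = 2 + 1*1 = 2 + 1 = 3)
F² = 3² = 9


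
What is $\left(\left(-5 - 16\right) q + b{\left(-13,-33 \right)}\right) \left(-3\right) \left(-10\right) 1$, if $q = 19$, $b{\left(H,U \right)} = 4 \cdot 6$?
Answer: $-11250$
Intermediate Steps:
$b{\left(H,U \right)} = 24$
$\left(\left(-5 - 16\right) q + b{\left(-13,-33 \right)}\right) \left(-3\right) \left(-10\right) 1 = \left(\left(-5 - 16\right) 19 + 24\right) \left(-3\right) \left(-10\right) 1 = \left(\left(-21\right) 19 + 24\right) 30 \cdot 1 = \left(-399 + 24\right) 30 = \left(-375\right) 30 = -11250$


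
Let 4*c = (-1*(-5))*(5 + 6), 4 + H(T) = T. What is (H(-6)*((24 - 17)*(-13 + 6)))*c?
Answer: 13475/2 ≈ 6737.5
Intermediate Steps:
H(T) = -4 + T
c = 55/4 (c = ((-1*(-5))*(5 + 6))/4 = (5*11)/4 = (1/4)*55 = 55/4 ≈ 13.750)
(H(-6)*((24 - 17)*(-13 + 6)))*c = ((-4 - 6)*((24 - 17)*(-13 + 6)))*(55/4) = -70*(-7)*(55/4) = -10*(-49)*(55/4) = 490*(55/4) = 13475/2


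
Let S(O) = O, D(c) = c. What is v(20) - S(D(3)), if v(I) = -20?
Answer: -23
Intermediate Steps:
v(20) - S(D(3)) = -20 - 1*3 = -20 - 3 = -23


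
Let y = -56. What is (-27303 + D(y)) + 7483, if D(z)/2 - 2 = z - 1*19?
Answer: -19966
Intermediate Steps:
D(z) = -34 + 2*z (D(z) = 4 + 2*(z - 1*19) = 4 + 2*(z - 19) = 4 + 2*(-19 + z) = 4 + (-38 + 2*z) = -34 + 2*z)
(-27303 + D(y)) + 7483 = (-27303 + (-34 + 2*(-56))) + 7483 = (-27303 + (-34 - 112)) + 7483 = (-27303 - 146) + 7483 = -27449 + 7483 = -19966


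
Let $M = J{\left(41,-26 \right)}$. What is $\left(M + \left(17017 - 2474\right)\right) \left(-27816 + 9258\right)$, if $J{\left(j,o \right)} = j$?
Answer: $-270649872$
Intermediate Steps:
$M = 41$
$\left(M + \left(17017 - 2474\right)\right) \left(-27816 + 9258\right) = \left(41 + \left(17017 - 2474\right)\right) \left(-27816 + 9258\right) = \left(41 + 14543\right) \left(-18558\right) = 14584 \left(-18558\right) = -270649872$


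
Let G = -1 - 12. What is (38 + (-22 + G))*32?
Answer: 96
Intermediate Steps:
G = -13
(38 + (-22 + G))*32 = (38 + (-22 - 13))*32 = (38 - 35)*32 = 3*32 = 96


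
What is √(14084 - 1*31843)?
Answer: I*√17759 ≈ 133.26*I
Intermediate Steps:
√(14084 - 1*31843) = √(14084 - 31843) = √(-17759) = I*√17759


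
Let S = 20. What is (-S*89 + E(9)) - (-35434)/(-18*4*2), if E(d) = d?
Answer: -145229/72 ≈ -2017.1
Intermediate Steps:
(-S*89 + E(9)) - (-35434)/(-18*4*2) = (-1*20*89 + 9) - (-35434)/(-18*4*2) = (-20*89 + 9) - (-35434)/((-72*2)) = (-1780 + 9) - (-35434)/(-144) = -1771 - (-35434)*(-1)/144 = -1771 - 1*17717/72 = -1771 - 17717/72 = -145229/72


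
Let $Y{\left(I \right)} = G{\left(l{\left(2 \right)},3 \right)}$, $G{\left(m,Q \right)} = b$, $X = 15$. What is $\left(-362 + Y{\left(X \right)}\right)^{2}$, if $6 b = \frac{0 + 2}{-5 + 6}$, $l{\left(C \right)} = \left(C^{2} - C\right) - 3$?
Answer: $\frac{1177225}{9} \approx 1.308 \cdot 10^{5}$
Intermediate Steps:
$l{\left(C \right)} = -3 + C^{2} - C$
$b = \frac{1}{3}$ ($b = \frac{\left(0 + 2\right) \frac{1}{-5 + 6}}{6} = \frac{2 \cdot 1^{-1}}{6} = \frac{2 \cdot 1}{6} = \frac{1}{6} \cdot 2 = \frac{1}{3} \approx 0.33333$)
$G{\left(m,Q \right)} = \frac{1}{3}$
$Y{\left(I \right)} = \frac{1}{3}$
$\left(-362 + Y{\left(X \right)}\right)^{2} = \left(-362 + \frac{1}{3}\right)^{2} = \left(- \frac{1085}{3}\right)^{2} = \frac{1177225}{9}$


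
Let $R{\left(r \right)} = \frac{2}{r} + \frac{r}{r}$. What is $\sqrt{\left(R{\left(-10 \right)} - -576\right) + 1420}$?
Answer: $\frac{16 \sqrt{195}}{5} \approx 44.686$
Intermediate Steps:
$R{\left(r \right)} = 1 + \frac{2}{r}$ ($R{\left(r \right)} = \frac{2}{r} + 1 = 1 + \frac{2}{r}$)
$\sqrt{\left(R{\left(-10 \right)} - -576\right) + 1420} = \sqrt{\left(\frac{2 - 10}{-10} - -576\right) + 1420} = \sqrt{\left(\left(- \frac{1}{10}\right) \left(-8\right) + 576\right) + 1420} = \sqrt{\left(\frac{4}{5} + 576\right) + 1420} = \sqrt{\frac{2884}{5} + 1420} = \sqrt{\frac{9984}{5}} = \frac{16 \sqrt{195}}{5}$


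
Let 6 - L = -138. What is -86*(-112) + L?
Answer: 9776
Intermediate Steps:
L = 144 (L = 6 - 1*(-138) = 6 + 138 = 144)
-86*(-112) + L = -86*(-112) + 144 = 9632 + 144 = 9776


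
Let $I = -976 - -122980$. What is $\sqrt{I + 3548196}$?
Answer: $30 \sqrt{4078} \approx 1915.8$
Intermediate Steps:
$I = 122004$ ($I = -976 + 122980 = 122004$)
$\sqrt{I + 3548196} = \sqrt{122004 + 3548196} = \sqrt{3670200} = 30 \sqrt{4078}$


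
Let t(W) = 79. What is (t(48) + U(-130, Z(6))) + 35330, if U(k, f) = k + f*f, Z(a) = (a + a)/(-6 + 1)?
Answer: 882119/25 ≈ 35285.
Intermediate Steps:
Z(a) = -2*a/5 (Z(a) = (2*a)/(-5) = (2*a)*(-⅕) = -2*a/5)
U(k, f) = k + f²
(t(48) + U(-130, Z(6))) + 35330 = (79 + (-130 + (-⅖*6)²)) + 35330 = (79 + (-130 + (-12/5)²)) + 35330 = (79 + (-130 + 144/25)) + 35330 = (79 - 3106/25) + 35330 = -1131/25 + 35330 = 882119/25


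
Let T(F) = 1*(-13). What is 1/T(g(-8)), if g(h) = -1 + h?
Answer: -1/13 ≈ -0.076923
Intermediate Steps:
T(F) = -13
1/T(g(-8)) = 1/(-13) = -1/13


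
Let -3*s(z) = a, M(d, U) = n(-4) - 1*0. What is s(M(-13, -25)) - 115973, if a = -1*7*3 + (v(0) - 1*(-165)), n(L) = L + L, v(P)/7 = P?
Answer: -116021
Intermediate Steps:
v(P) = 7*P
n(L) = 2*L
a = 144 (a = -1*7*3 + (7*0 - 1*(-165)) = -7*3 + (0 + 165) = -21 + 165 = 144)
M(d, U) = -8 (M(d, U) = 2*(-4) - 1*0 = -8 + 0 = -8)
s(z) = -48 (s(z) = -1/3*144 = -48)
s(M(-13, -25)) - 115973 = -48 - 115973 = -116021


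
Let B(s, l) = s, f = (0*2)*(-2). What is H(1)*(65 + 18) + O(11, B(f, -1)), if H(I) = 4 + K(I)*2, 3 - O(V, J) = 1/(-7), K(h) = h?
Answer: 3508/7 ≈ 501.14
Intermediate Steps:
f = 0 (f = 0*(-2) = 0)
O(V, J) = 22/7 (O(V, J) = 3 - 1/(-7) = 3 - 1*(-1/7) = 3 + 1/7 = 22/7)
H(I) = 4 + 2*I (H(I) = 4 + I*2 = 4 + 2*I)
H(1)*(65 + 18) + O(11, B(f, -1)) = (4 + 2*1)*(65 + 18) + 22/7 = (4 + 2)*83 + 22/7 = 6*83 + 22/7 = 498 + 22/7 = 3508/7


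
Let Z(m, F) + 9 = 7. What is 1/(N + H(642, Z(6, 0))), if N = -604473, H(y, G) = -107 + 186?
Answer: -1/604394 ≈ -1.6545e-6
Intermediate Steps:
Z(m, F) = -2 (Z(m, F) = -9 + 7 = -2)
H(y, G) = 79
1/(N + H(642, Z(6, 0))) = 1/(-604473 + 79) = 1/(-604394) = -1/604394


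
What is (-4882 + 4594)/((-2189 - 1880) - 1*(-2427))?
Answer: 144/821 ≈ 0.17540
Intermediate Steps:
(-4882 + 4594)/((-2189 - 1880) - 1*(-2427)) = -288/(-4069 + 2427) = -288/(-1642) = -288*(-1/1642) = 144/821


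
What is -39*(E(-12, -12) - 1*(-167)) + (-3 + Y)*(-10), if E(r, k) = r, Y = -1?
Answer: -6005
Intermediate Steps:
-39*(E(-12, -12) - 1*(-167)) + (-3 + Y)*(-10) = -39*(-12 - 1*(-167)) + (-3 - 1)*(-10) = -39*(-12 + 167) - 4*(-10) = -39*155 + 40 = -6045 + 40 = -6005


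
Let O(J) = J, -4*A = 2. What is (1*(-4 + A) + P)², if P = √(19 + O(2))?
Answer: 165/4 - 9*√21 ≈ 0.0068187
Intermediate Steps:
A = -½ (A = -¼*2 = -½ ≈ -0.50000)
P = √21 (P = √(19 + 2) = √21 ≈ 4.5826)
(1*(-4 + A) + P)² = (1*(-4 - ½) + √21)² = (1*(-9/2) + √21)² = (-9/2 + √21)²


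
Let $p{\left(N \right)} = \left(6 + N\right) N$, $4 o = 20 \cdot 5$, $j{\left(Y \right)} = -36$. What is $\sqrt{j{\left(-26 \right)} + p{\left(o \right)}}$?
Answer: $\sqrt{739} \approx 27.185$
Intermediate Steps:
$o = 25$ ($o = \frac{20 \cdot 5}{4} = \frac{1}{4} \cdot 100 = 25$)
$p{\left(N \right)} = N \left(6 + N\right)$
$\sqrt{j{\left(-26 \right)} + p{\left(o \right)}} = \sqrt{-36 + 25 \left(6 + 25\right)} = \sqrt{-36 + 25 \cdot 31} = \sqrt{-36 + 775} = \sqrt{739}$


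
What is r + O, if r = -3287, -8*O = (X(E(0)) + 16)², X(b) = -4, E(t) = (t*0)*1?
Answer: -3305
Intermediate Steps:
E(t) = 0 (E(t) = 0*1 = 0)
O = -18 (O = -(-4 + 16)²/8 = -⅛*12² = -⅛*144 = -18)
r + O = -3287 - 18 = -3305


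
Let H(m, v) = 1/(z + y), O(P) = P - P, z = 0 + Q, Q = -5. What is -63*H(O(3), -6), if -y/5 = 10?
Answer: 63/55 ≈ 1.1455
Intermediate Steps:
y = -50 (y = -5*10 = -50)
z = -5 (z = 0 - 5 = -5)
O(P) = 0
H(m, v) = -1/55 (H(m, v) = 1/(-5 - 50) = 1/(-55) = -1/55)
-63*H(O(3), -6) = -63*(-1/55) = 63/55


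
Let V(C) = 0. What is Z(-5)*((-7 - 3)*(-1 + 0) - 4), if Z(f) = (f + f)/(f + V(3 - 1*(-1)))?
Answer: 12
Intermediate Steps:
Z(f) = 2 (Z(f) = (f + f)/(f + 0) = (2*f)/f = 2)
Z(-5)*((-7 - 3)*(-1 + 0) - 4) = 2*((-7 - 3)*(-1 + 0) - 4) = 2*(-10*(-1) - 4) = 2*(10 - 4) = 2*6 = 12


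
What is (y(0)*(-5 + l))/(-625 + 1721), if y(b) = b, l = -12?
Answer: 0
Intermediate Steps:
(y(0)*(-5 + l))/(-625 + 1721) = (0*(-5 - 12))/(-625 + 1721) = (0*(-17))/1096 = 0*(1/1096) = 0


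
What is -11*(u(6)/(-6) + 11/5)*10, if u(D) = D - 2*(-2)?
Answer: -176/3 ≈ -58.667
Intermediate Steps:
u(D) = 4 + D (u(D) = D + 4 = 4 + D)
-11*(u(6)/(-6) + 11/5)*10 = -11*((4 + 6)/(-6) + 11/5)*10 = -11*(10*(-⅙) + 11*(⅕))*10 = -11*(-5/3 + 11/5)*10 = -11*8/15*10 = -88/15*10 = -176/3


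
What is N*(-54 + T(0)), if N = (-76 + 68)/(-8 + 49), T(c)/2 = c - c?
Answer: 432/41 ≈ 10.537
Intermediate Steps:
T(c) = 0 (T(c) = 2*(c - c) = 2*0 = 0)
N = -8/41 ≈ -0.19512
N*(-54 + T(0)) = -8*(-54 + 0)/41 = -8/41*(-54) = 432/41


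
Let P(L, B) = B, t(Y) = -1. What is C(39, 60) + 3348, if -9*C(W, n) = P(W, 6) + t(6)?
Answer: 30127/9 ≈ 3347.4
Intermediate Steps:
C(W, n) = -5/9 (C(W, n) = -(6 - 1)/9 = -⅑*5 = -5/9)
C(39, 60) + 3348 = -5/9 + 3348 = 30127/9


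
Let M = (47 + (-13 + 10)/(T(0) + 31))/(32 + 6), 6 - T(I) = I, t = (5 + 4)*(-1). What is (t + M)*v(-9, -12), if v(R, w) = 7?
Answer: -38213/703 ≈ -54.357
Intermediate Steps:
t = -9 (t = 9*(-1) = -9)
T(I) = 6 - I
M = 868/703 (M = (47 + (-13 + 10)/((6 - 1*0) + 31))/(32 + 6) = (47 - 3/((6 + 0) + 31))/38 = (47 - 3/(6 + 31))*(1/38) = (47 - 3/37)*(1/38) = (1736/37)*(1/38) = 868/703 ≈ 1.2347)
(t + M)*v(-9, -12) = (-9 + 868/703)*7 = -5459/703*7 = -38213/703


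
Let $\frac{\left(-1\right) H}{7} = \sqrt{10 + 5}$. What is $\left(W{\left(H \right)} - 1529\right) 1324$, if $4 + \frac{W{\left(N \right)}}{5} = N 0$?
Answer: $-2050876$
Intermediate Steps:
$H = - 7 \sqrt{15}$ ($H = - 7 \sqrt{10 + 5} = - 7 \sqrt{15} \approx -27.111$)
$W{\left(N \right)} = -20$ ($W{\left(N \right)} = -20 + 5 N 0 = -20 + 5 \cdot 0 = -20 + 0 = -20$)
$\left(W{\left(H \right)} - 1529\right) 1324 = \left(-20 - 1529\right) 1324 = \left(-1549\right) 1324 = -2050876$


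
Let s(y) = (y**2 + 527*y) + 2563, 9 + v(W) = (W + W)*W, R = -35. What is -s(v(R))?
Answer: -7247451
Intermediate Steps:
v(W) = -9 + 2*W**2 (v(W) = -9 + (W + W)*W = -9 + (2*W)*W = -9 + 2*W**2)
s(y) = 2563 + y**2 + 527*y
-s(v(R)) = -(2563 + (-9 + 2*(-35)**2)**2 + 527*(-9 + 2*(-35)**2)) = -(2563 + (-9 + 2*1225)**2 + 527*(-9 + 2*1225)) = -(2563 + (-9 + 2450)**2 + 527*(-9 + 2450)) = -(2563 + 2441**2 + 527*2441) = -(2563 + 5958481 + 1286407) = -1*7247451 = -7247451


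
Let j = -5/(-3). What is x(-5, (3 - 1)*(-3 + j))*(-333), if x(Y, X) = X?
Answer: 888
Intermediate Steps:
j = 5/3 (j = -5*(-1/3) = 5/3 ≈ 1.6667)
x(-5, (3 - 1)*(-3 + j))*(-333) = ((3 - 1)*(-3 + 5/3))*(-333) = (2*(-4/3))*(-333) = -8/3*(-333) = 888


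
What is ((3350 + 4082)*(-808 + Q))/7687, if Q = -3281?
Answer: -30389448/7687 ≈ -3953.4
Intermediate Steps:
((3350 + 4082)*(-808 + Q))/7687 = ((3350 + 4082)*(-808 - 3281))/7687 = (7432*(-4089))*(1/7687) = -30389448*1/7687 = -30389448/7687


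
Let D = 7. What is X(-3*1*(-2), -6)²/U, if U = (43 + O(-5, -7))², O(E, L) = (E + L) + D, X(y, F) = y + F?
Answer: 0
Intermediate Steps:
X(y, F) = F + y
O(E, L) = 7 + E + L (O(E, L) = (E + L) + 7 = 7 + E + L)
U = 1444 (U = (43 + (7 - 5 - 7))² = (43 - 5)² = 38² = 1444)
X(-3*1*(-2), -6)²/U = (-6 - 3*1*(-2))²/1444 = (-6 - 3*(-2))²*(1/1444) = (-6 + 6)²*(1/1444) = 0²*(1/1444) = 0*(1/1444) = 0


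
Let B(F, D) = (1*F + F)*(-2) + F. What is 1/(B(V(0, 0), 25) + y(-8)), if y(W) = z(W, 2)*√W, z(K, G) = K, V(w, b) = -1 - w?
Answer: 3/521 + 16*I*√2/521 ≈ 0.0057582 + 0.043431*I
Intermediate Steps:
B(F, D) = -3*F (B(F, D) = (F + F)*(-2) + F = (2*F)*(-2) + F = -4*F + F = -3*F)
y(W) = W^(3/2) (y(W) = W*√W = W^(3/2))
1/(B(V(0, 0), 25) + y(-8)) = 1/(-3*(-1 - 1*0) + (-8)^(3/2)) = 1/(-3*(-1 + 0) - 16*I*√2) = 1/(-3*(-1) - 16*I*√2) = 1/(3 - 16*I*√2)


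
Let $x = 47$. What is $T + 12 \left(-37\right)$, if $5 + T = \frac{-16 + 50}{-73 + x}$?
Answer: $- \frac{5854}{13} \approx -450.31$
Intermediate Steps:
$T = - \frac{82}{13}$ ($T = -5 + \frac{-16 + 50}{-73 + 47} = -5 + \frac{34}{-26} = -5 + 34 \left(- \frac{1}{26}\right) = -5 - \frac{17}{13} = - \frac{82}{13} \approx -6.3077$)
$T + 12 \left(-37\right) = - \frac{82}{13} + 12 \left(-37\right) = - \frac{82}{13} - 444 = - \frac{5854}{13}$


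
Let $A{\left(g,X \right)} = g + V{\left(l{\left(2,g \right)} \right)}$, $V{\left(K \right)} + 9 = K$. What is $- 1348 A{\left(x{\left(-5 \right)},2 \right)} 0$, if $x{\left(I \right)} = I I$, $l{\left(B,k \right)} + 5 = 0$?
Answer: $0$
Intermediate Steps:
$l{\left(B,k \right)} = -5$ ($l{\left(B,k \right)} = -5 + 0 = -5$)
$V{\left(K \right)} = -9 + K$
$x{\left(I \right)} = I^{2}$
$A{\left(g,X \right)} = -14 + g$ ($A{\left(g,X \right)} = g - 14 = -14 + g$)
$- 1348 A{\left(x{\left(-5 \right)},2 \right)} 0 = - 1348 \left(-14 + \left(-5\right)^{2}\right) 0 = - 1348 \left(-14 + 25\right) 0 = - 1348 \cdot 11 \cdot 0 = \left(-1348\right) 0 = 0$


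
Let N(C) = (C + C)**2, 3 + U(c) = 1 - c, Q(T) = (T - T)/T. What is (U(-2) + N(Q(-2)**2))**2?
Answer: 0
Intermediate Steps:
Q(T) = 0 (Q(T) = 0/T = 0)
U(c) = -2 - c (U(c) = -3 + (1 - c) = -2 - c)
N(C) = 4*C**2 (N(C) = (2*C)**2 = 4*C**2)
(U(-2) + N(Q(-2)**2))**2 = ((-2 - 1*(-2)) + 4*(0**2)**2)**2 = ((-2 + 2) + 4*0**2)**2 = (0 + 4*0)**2 = (0 + 0)**2 = 0**2 = 0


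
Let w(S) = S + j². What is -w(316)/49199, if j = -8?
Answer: -380/49199 ≈ -0.0077237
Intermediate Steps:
w(S) = 64 + S (w(S) = S + (-8)² = S + 64 = 64 + S)
-w(316)/49199 = -(64 + 316)/49199 = -380/49199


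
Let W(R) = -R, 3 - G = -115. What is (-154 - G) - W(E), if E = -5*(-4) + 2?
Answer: -250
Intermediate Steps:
G = 118 (G = 3 - 1*(-115) = 3 + 115 = 118)
E = 22 (E = 20 + 2 = 22)
(-154 - G) - W(E) = (-154 - 1*118) - (-1)*22 = (-154 - 118) - 1*(-22) = -272 + 22 = -250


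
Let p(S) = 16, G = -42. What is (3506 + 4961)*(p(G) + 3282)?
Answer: 27924166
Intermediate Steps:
(3506 + 4961)*(p(G) + 3282) = (3506 + 4961)*(16 + 3282) = 8467*3298 = 27924166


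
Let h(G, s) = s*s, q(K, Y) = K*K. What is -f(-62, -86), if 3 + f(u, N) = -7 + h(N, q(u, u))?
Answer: -14776326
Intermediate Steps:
q(K, Y) = K**2
h(G, s) = s**2
f(u, N) = -10 + u**4 (f(u, N) = -3 + (-7 + (u**2)**2) = -3 + (-7 + u**4) = -10 + u**4)
-f(-62, -86) = -(-10 + (-62)**4) = -(-10 + 14776336) = -1*14776326 = -14776326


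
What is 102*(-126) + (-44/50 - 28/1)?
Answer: -322022/25 ≈ -12881.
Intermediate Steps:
102*(-126) + (-44/50 - 28/1) = -12852 + (-44*1/50 - 28*1) = -12852 + (-22/25 - 28) = -12852 - 722/25 = -322022/25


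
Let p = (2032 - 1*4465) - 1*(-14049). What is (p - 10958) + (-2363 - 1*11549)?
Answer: -13254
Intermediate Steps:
p = 11616 (p = (2032 - 4465) + 14049 = -2433 + 14049 = 11616)
(p - 10958) + (-2363 - 1*11549) = (11616 - 10958) + (-2363 - 1*11549) = 658 + (-2363 - 11549) = 658 - 13912 = -13254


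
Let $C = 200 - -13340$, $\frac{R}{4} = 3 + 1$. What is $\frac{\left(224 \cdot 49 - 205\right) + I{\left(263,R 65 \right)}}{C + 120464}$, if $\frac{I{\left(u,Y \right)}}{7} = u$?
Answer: $\frac{1051}{11167} \approx 0.094117$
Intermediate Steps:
$R = 16$ ($R = 4 \left(3 + 1\right) = 4 \cdot 4 = 16$)
$I{\left(u,Y \right)} = 7 u$
$C = 13540$ ($C = 200 + 13340 = 13540$)
$\frac{\left(224 \cdot 49 - 205\right) + I{\left(263,R 65 \right)}}{C + 120464} = \frac{\left(224 \cdot 49 - 205\right) + 7 \cdot 263}{13540 + 120464} = \frac{\left(10976 - 205\right) + 1841}{134004} = \left(10771 + 1841\right) \frac{1}{134004} = 12612 \cdot \frac{1}{134004} = \frac{1051}{11167}$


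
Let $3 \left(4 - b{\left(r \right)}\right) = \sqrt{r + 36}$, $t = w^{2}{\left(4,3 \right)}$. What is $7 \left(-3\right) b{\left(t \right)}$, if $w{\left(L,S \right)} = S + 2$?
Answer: $-84 + 7 \sqrt{61} \approx -29.328$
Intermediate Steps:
$w{\left(L,S \right)} = 2 + S$
$t = 25$ ($t = \left(2 + 3\right)^{2} = 5^{2} = 25$)
$b{\left(r \right)} = 4 - \frac{\sqrt{36 + r}}{3}$ ($b{\left(r \right)} = 4 - \frac{\sqrt{r + 36}}{3} = 4 - \frac{\sqrt{36 + r}}{3}$)
$7 \left(-3\right) b{\left(t \right)} = 7 \left(-3\right) \left(4 - \frac{\sqrt{36 + 25}}{3}\right) = - 21 \left(4 - \frac{\sqrt{61}}{3}\right) = -84 + 7 \sqrt{61}$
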